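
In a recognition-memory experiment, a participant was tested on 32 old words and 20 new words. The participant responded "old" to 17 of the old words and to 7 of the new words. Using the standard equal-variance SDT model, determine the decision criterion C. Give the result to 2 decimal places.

H = 17/32 = 0.5312
FA = 7/20 = 0.3500
z(0.5312) = 0.0783, z(0.3500) = -0.3853
c = −½·[z(H) + z(FA)] = −0.5 × (0.0783 + (-0.3853)) = 0.1535
c > 0: the participant has a conservative response bias.

C = 0.15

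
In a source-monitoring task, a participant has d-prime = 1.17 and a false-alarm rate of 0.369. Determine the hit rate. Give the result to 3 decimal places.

z(false-alarm rate) = z(0.369) = -0.3345
z(H) = z(FA) + d' = -0.3345 + 1.17 = 0.8355
hit rate = Φ(0.8355) = 0.7983

hit rate = 0.798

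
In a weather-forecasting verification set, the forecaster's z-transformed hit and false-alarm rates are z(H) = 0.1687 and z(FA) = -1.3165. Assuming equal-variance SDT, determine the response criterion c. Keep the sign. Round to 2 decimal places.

c = −½·[z(H) + z(FA)] = −½·(0.1687 + (-1.3165)) = 0.5739

c = 0.57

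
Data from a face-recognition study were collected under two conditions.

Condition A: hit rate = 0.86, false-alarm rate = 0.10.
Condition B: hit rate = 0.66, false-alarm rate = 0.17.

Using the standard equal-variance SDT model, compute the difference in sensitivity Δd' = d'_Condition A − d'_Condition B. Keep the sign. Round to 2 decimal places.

Condition A: z(0.86) = 1.080, z(0.10) = -1.282, d' = 2.362
Condition B: z(0.66) = 0.412, z(0.17) = -0.954, d' = 1.366
Δd' = d'_Condition A − d'_Condition B = 2.362 − 1.366 = 0.996
Condition A has the higher sensitivity.

Δd' = 1.00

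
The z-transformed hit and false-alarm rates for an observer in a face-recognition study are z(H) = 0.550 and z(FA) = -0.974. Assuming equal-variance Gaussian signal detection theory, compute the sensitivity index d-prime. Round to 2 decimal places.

d-prime = 1.52

d' = z(H) − z(FA) = 0.550 − (-0.974) = 1.524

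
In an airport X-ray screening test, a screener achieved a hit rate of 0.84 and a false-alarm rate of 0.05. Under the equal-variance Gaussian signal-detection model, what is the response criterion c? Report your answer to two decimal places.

z(H) = 0.9945
z(FA) = -1.6449
c = −½·[z(H) + z(FA)] = −0.5 × (0.9945 + (-1.6449)) = 0.3252

c = 0.33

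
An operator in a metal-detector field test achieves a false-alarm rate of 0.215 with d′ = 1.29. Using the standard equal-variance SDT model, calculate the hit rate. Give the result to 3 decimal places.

z(false-alarm rate) = z(0.215) = -0.7892
z(H) = z(FA) + d' = -0.7892 + 1.29 = 0.5008
hit rate = Φ(0.5008) = 0.6917

hit rate = 0.692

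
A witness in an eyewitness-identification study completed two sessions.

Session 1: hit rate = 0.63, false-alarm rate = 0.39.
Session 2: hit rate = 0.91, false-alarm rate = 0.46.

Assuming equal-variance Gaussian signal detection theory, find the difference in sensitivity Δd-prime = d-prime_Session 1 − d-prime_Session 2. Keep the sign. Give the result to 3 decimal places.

Δd-prime = -0.830

Session 1: z(0.63) = 0.3319, z(0.39) = -0.2793, d' = 0.6112
Session 2: z(0.91) = 1.3408, z(0.46) = -0.1004, d' = 1.4412
Δd' = d'_Session 1 − d'_Session 2 = 0.6112 − 1.4412 = -0.8300
Session 2 has the higher sensitivity.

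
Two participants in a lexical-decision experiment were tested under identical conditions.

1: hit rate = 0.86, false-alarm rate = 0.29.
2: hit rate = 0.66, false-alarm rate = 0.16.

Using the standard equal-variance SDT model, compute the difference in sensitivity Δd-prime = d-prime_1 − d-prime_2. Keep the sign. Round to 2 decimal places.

Δd-prime = 0.23

1: z(0.86) = 1.080, z(0.29) = -0.553, d' = 1.633
2: z(0.66) = 0.412, z(0.16) = -0.994, d' = 1.406
Δd' = d'_1 − d'_2 = 1.633 − 1.406 = 0.227
1 has the higher sensitivity.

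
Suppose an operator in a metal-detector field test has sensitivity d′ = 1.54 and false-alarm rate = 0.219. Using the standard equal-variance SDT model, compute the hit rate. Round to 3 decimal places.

hit rate = 0.778

z(false-alarm rate) = z(0.219) = -0.7756
z(H) = z(FA) + d' = -0.7756 + 1.54 = 0.7644
hit rate = Φ(0.7644) = 0.7777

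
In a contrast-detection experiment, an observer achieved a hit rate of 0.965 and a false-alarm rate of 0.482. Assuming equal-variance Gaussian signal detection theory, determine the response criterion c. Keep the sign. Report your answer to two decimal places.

Φ⁻¹(0.965) = 1.8119, Φ⁻¹(0.482) = -0.0451
c = −½·[z(H) + z(FA)] = −0.5 × (1.8119 + (-0.0451)) = -0.8834

c = -0.88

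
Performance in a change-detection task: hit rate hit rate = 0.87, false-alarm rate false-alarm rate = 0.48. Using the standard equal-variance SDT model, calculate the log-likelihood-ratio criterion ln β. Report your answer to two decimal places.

z(H) = z(0.87) = 1.126
z(FA) = z(0.48) = -0.050
ln β = −½·[z(H)² − z(FA)²] = −0.5 × (1.268 − 0.003) = -0.6325

ln β = -0.63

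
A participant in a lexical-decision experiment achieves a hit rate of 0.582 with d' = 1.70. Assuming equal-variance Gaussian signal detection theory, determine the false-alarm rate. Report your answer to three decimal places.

false-alarm rate = 0.068

z(hit rate) = z(0.582) = 0.2070
z(FA) = z(H) − d' = 0.2070 − 1.70 = -1.4930
false-alarm rate = Φ(-1.4930) = 0.0677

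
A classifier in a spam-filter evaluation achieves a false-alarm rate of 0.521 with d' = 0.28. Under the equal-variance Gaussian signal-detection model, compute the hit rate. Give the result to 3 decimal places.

z(false-alarm rate) = z(0.521) = 0.0527
z(H) = z(FA) + d' = 0.0527 + 0.28 = 0.3327
hit rate = Φ(0.3327) = 0.6303

hit rate = 0.630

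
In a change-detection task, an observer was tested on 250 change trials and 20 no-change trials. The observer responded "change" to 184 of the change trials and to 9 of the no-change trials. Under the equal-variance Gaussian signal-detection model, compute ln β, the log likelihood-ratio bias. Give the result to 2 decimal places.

H = 184/250 = 0.7360
FA = 9/20 = 0.4500
z(H) = z(0.7360) = 0.631
z(FA) = z(0.4500) = -0.126
ln β = −½·[z(H)² − z(FA)²] = −0.5 × (0.398 − 0.016) = -0.191

ln β = -0.19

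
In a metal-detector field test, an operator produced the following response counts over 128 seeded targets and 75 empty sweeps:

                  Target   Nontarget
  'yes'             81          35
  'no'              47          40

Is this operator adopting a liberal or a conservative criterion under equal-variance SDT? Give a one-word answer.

liberal

z(H) = 0.339, z(FA) = -0.084
c = −½·(z(H) + z(FA)) = -0.1275
c < 0 → liberal criterion (biased toward responding “yes”).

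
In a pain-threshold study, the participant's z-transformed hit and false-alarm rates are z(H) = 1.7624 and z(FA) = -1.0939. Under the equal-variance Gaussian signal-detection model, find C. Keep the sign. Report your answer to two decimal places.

c = −½·[z(H) + z(FA)] = −½·(1.7624 + (-1.0939)) = -0.33425
c < 0: the participant has a liberal response bias.

C = -0.33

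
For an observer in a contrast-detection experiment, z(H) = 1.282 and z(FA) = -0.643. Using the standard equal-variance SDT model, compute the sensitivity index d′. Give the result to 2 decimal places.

d′ = 1.93

d' = z(H) − z(FA) = 1.282 − (-0.643) = 1.925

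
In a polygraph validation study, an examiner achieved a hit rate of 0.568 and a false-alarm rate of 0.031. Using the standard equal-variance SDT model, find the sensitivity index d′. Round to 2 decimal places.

d′ = 2.04

z(0.568) = 0.171, z(0.031) = -1.866
d' = z(H) − z(FA) = 0.171 − (-1.866) = 2.037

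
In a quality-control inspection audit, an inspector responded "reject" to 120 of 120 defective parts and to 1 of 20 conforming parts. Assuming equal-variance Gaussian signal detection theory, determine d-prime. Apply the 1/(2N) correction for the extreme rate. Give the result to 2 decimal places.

The hit rate is 120/120 = 1, so apply the 1/(2N) correction: H → 1 − 1/(2·120) = 0.99583.
z(H) = z(0.99583) = 2.638
z(FA) = z(0.05000) = -1.645
d' = 2.638 − (-1.645) = 4.283

d-prime = 4.28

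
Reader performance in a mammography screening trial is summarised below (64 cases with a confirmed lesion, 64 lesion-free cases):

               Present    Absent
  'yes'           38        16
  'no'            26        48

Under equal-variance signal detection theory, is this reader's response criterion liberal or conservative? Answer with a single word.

z(H) = 0.237, z(FA) = -0.674
c = −½·(z(H) + z(FA)) = 0.2185
c > 0 → conservative criterion (biased toward responding “no”).

conservative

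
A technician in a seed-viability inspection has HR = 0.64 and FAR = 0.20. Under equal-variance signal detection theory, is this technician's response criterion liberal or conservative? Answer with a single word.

conservative

z(H) = 0.358, z(FA) = -0.842
c = −½·(z(H) + z(FA)) = 0.242
c > 0 → conservative criterion (biased toward responding “no”).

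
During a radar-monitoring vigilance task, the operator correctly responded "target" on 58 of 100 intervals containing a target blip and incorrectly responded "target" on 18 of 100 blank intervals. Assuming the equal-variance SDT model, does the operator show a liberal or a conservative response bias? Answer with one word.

conservative

z(H) = 0.202, z(FA) = -0.915
c = −½·(z(H) + z(FA)) = 0.3565
c > 0 → conservative criterion (biased toward responding “no”).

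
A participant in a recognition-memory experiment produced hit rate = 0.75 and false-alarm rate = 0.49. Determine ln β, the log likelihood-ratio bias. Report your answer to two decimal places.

z(H) = 0.674
z(FA) = -0.025
ln β = −½·[z(H)² − z(FA)²] = −0.5 × (0.454 − 0.001) = -0.2265

ln β = -0.23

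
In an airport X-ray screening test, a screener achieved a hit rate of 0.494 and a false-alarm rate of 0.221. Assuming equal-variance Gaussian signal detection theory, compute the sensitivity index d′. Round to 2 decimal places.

z(H) = z(0.494) = -0.0150
z(FA) = z(0.221) = -0.7688
d' = z(H) − z(FA) = -0.0150 − (-0.7688) = 0.7538

d′ = 0.75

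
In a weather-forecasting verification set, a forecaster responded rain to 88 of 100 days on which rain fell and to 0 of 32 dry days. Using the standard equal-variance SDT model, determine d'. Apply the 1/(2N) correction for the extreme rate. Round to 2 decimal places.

d' = 3.33

The false-alarm rate is 0/32 = 0, so apply the 1/(2N) correction: FA → 1/(2·32) = 0.01562.
z(H) = z(0.88000) = 1.175
z(FA) = z(0.01562) = -2.154
d' = 1.175 − (-2.154) = 3.329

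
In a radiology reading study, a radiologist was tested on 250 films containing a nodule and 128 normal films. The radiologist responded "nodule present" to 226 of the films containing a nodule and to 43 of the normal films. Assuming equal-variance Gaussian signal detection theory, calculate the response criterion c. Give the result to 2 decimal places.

c = -0.44

H = 226/250 = 0.9040
FA = 43/128 = 0.3359
z(0.9040) = 1.3047, z(0.3359) = -0.4237
c = −½·[z(H) + z(FA)] = −0.5 × (1.3047 + (-0.4237)) = -0.4405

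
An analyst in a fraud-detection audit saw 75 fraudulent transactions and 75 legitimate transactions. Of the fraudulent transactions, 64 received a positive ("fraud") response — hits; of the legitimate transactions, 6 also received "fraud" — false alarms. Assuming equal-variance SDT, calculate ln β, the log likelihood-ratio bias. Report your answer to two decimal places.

ln β = 0.43

H = 64/75 = 0.8533
FA = 6/75 = 0.0800
Φ⁻¹(H) = Φ⁻¹(0.8533) = 1.051
Φ⁻¹(FA) = Φ⁻¹(0.0800) = -1.405
ln β = −½·[z(H)² − z(FA)²] = −0.5 × (1.105 − 1.974) = 0.4345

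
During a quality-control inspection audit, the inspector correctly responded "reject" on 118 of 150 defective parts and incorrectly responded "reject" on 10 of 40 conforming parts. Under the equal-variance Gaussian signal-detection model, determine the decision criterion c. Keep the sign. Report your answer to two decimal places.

H = 118/150 = 0.7867
FA = 10/40 = 0.2500
Φ⁻¹(H) = Φ⁻¹(0.7867) = 0.795
Φ⁻¹(FA) = Φ⁻¹(0.2500) = -0.674
c = −½·[z(H) + z(FA)] = −0.5 × (0.795 + (-0.674)) = -0.0605

c = -0.06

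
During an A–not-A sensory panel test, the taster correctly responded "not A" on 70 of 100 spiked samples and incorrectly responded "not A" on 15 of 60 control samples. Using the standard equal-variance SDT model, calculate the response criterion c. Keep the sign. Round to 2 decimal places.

c = 0.08

H = 70/100 = 0.7000
FA = 15/60 = 0.2500
Φ⁻¹(H) = Φ⁻¹(0.7000) = 0.524
Φ⁻¹(FA) = Φ⁻¹(0.2500) = -0.674
c = −½·[z(H) + z(FA)] = −0.5 × (0.524 + (-0.674)) = 0.075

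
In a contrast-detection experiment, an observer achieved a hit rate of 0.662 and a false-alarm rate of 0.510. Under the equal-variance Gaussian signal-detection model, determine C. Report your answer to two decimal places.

C = -0.22

z(H) = z(0.662) = 0.418
z(FA) = z(0.510) = 0.025
c = −½·[z(H) + z(FA)] = −0.5 × (0.418 + 0.025) = -0.2215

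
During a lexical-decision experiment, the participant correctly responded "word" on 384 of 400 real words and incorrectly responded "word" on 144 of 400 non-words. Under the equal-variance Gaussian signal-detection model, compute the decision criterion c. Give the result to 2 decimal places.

H = 384/400 = 0.9600
FA = 144/400 = 0.3600
Φ⁻¹(H) = 1.7507
Φ⁻¹(FA) = -0.3585
c = −½·[z(H) + z(FA)] = −0.5 × (1.7507 + (-0.3585)) = -0.6961

c = -0.70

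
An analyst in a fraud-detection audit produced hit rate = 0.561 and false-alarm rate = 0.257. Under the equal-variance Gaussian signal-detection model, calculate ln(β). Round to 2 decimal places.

z(H) = z(0.561) = 0.154
z(FA) = z(0.257) = -0.653
ln β = −½·[z(H)² − z(FA)²] = −0.5 × (0.024 − 0.426) = 0.201

ln β = 0.20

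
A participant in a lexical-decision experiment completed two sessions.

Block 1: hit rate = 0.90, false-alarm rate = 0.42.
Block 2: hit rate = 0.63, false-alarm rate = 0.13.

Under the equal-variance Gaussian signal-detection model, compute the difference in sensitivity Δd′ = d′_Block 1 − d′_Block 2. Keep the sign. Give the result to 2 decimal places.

Δd′ = 0.03

Block 1: z(0.90) = 1.282, z(0.42) = -0.202, d' = 1.484
Block 2: z(0.63) = 0.332, z(0.13) = -1.126, d' = 1.458
Δd' = d'_Block 1 − d'_Block 2 = 1.484 − 1.458 = 0.026
Block 1 has the higher sensitivity.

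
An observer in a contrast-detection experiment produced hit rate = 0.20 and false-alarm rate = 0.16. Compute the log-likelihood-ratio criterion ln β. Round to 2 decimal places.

ln β = 0.14

z(H) = -0.842
z(FA) = -0.994
ln β = −½·[z(H)² − z(FA)²] = −0.5 × (0.709 − 0.988) = 0.1395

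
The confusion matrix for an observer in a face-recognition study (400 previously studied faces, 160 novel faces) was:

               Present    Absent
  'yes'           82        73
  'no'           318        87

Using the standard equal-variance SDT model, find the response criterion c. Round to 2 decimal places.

H = 82/400 = 0.2050
FA = 73/160 = 0.4562
z(0.2050) = -0.824, z(0.4562) = -0.110
c = −½·[z(H) + z(FA)] = −0.5 × (-0.824 + (-0.110)) = 0.467
c > 0: the observer has a conservative response bias.

c = 0.47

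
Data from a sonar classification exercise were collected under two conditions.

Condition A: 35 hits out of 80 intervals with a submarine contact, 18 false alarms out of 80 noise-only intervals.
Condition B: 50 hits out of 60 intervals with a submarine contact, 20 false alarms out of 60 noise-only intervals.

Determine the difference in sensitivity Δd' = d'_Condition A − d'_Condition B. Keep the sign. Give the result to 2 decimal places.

Δd' = -0.80

Condition A: z(0.4375) = -0.157, z(0.2250) = -0.755, d' = 0.598
Condition B: z(0.8333) = 0.967, z(0.3333) = -0.431, d' = 1.398
Δd' = d'_Condition A − d'_Condition B = 0.598 − 1.398 = -0.800
Condition B has the higher sensitivity.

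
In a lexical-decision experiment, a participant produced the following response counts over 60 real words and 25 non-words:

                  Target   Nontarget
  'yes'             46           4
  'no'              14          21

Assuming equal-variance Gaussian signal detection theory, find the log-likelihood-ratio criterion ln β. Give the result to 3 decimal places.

H = 46/60 = 0.7667
FA = 4/25 = 0.1600
z(0.7667) = 0.7280, z(0.1600) = -0.9945
ln β = −½·[z(H)² − z(FA)²] = −0.5 × (0.5300 − 0.9890) = 0.2295

ln β = 0.230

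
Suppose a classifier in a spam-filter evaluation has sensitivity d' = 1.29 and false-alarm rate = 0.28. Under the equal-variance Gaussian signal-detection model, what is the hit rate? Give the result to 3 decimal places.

hit rate = 0.760

z(false-alarm rate) = z(0.28) = -0.5828
z(H) = z(FA) + d' = -0.5828 + 1.29 = 0.7072
hit rate = Φ(0.7072) = 0.7603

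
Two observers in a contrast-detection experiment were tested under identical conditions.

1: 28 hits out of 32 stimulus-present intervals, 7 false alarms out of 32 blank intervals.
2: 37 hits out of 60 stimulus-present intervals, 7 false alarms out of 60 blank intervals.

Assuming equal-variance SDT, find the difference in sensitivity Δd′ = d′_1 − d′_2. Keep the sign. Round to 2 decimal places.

1: z(0.8750) = 1.150, z(0.2188) = -0.776, d' = 1.926
2: z(0.6167) = 0.297, z(0.1167) = -1.192, d' = 1.489
Δd' = d'_1 − d'_2 = 1.926 − 1.489 = 0.437
1 has the higher sensitivity.

Δd′ = 0.44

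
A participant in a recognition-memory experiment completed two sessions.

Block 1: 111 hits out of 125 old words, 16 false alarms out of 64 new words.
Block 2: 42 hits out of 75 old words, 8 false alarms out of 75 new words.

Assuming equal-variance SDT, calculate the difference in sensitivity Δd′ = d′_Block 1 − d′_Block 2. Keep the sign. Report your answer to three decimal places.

Δd′ = 0.495

Block 1: z(0.8880) = 1.2160, z(0.2500) = -0.6745, d' = 1.8905
Block 2: z(0.5600) = 0.1510, z(0.1067) = -1.2443, d' = 1.3953
Δd' = d'_Block 1 − d'_Block 2 = 1.8905 − 1.3953 = 0.4952
Block 1 has the higher sensitivity.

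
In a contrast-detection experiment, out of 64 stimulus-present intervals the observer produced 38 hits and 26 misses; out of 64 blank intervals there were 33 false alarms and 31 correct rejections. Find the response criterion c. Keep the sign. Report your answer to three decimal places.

c = -0.138

H = 38/64 = 0.5938
FA = 33/64 = 0.5156
z(H) = z(0.5938) = 0.2373
z(FA) = z(0.5156) = 0.0391
c = −½·[z(H) + z(FA)] = −0.5 × (0.2373 + 0.0391) = -0.1382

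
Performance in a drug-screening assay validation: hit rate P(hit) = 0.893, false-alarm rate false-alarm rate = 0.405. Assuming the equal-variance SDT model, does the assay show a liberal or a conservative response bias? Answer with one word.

liberal

z(H) = 1.243, z(FA) = -0.240
c = −½·(z(H) + z(FA)) = -0.5015
c < 0 → liberal criterion (biased toward responding “yes”).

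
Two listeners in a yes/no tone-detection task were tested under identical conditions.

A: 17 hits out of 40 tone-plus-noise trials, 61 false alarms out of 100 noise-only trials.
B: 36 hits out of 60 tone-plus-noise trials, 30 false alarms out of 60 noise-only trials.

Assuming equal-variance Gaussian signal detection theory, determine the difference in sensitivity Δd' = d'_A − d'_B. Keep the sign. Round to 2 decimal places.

A: z(0.4250) = -0.189, z(0.6100) = 0.279, d' = -0.468
B: z(0.6000) = 0.253, z(0.5000) = 0.000, d' = 0.253
Δd' = d'_A − d'_B = -0.468 − 0.253 = -0.721
B has the higher sensitivity.

Δd' = -0.72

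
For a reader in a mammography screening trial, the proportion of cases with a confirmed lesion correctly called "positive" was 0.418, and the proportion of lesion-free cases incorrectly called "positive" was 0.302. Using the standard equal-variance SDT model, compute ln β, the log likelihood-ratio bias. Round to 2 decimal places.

Φ⁻¹(H) = -0.207
Φ⁻¹(FA) = -0.519
ln β = −½·[z(H)² − z(FA)²] = −0.5 × (0.043 − 0.269) = 0.113

ln β = 0.11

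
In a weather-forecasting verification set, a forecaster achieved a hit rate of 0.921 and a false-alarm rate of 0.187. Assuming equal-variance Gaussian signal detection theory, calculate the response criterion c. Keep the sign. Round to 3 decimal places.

Φ⁻¹(0.921) = 1.4118, Φ⁻¹(0.187) = -0.8890
c = −½·[z(H) + z(FA)] = −0.5 × (1.4118 + (-0.8890)) = -0.2614

c = -0.261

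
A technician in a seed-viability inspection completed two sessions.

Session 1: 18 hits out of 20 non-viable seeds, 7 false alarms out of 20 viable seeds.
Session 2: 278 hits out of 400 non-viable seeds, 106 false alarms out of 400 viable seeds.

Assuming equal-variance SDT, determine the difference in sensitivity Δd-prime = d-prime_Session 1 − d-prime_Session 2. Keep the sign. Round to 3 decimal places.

Δd-prime = 0.529

Session 1: z(0.9000) = 1.2816, z(0.3500) = -0.3853, d' = 1.6669
Session 2: z(0.6950) = 0.5101, z(0.2650) = -0.6280, d' = 1.1381
Δd' = d'_Session 1 − d'_Session 2 = 1.6669 − 1.1381 = 0.5288
Session 1 has the higher sensitivity.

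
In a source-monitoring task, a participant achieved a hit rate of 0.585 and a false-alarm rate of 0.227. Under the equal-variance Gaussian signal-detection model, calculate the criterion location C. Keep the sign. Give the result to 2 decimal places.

Φ⁻¹(H) = Φ⁻¹(0.585) = 0.215
Φ⁻¹(FA) = Φ⁻¹(0.227) = -0.749
c = −½·[z(H) + z(FA)] = −0.5 × (0.215 + (-0.749)) = 0.267
c > 0: the participant has a conservative response bias.

C = 0.27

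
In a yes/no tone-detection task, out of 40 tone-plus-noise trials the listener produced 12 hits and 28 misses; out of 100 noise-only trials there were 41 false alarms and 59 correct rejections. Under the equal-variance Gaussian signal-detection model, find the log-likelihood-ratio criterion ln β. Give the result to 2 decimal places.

ln β = -0.11

H = 12/40 = 0.3000
FA = 41/100 = 0.4100
z(H) = z(0.3000) = -0.524
z(FA) = z(0.4100) = -0.228
ln β = −½·[z(H)² − z(FA)²] = −0.5 × (0.275 − 0.052) = -0.1115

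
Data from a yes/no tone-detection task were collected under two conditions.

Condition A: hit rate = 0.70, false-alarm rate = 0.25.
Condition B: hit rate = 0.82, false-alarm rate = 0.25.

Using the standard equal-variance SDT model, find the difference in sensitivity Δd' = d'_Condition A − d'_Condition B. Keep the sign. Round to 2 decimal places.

Condition A: z(0.70) = 0.524, z(0.25) = -0.674, d' = 1.198
Condition B: z(0.82) = 0.915, z(0.25) = -0.674, d' = 1.589
Δd' = d'_Condition A − d'_Condition B = 1.198 − 1.589 = -0.391
Condition B has the higher sensitivity.

Δd' = -0.39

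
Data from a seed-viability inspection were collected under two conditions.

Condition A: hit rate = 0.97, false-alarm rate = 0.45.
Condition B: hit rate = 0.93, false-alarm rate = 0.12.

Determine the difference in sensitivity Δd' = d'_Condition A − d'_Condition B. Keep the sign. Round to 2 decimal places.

Condition A: z(0.97) = 1.881, z(0.45) = -0.126, d' = 2.007
Condition B: z(0.93) = 1.476, z(0.12) = -1.175, d' = 2.651
Δd' = d'_Condition A − d'_Condition B = 2.007 − 2.651 = -0.644
Condition B has the higher sensitivity.

Δd' = -0.64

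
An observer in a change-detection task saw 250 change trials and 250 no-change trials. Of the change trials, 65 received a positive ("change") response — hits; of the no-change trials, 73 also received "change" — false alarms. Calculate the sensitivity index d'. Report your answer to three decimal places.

H = 65/250 = 0.2600
FA = 73/250 = 0.2920
Φ⁻¹(H) = Φ⁻¹(0.2600) = -0.6433
Φ⁻¹(FA) = Φ⁻¹(0.2920) = -0.5476
d' = z(H) − z(FA) = -0.6433 − (-0.5476) = -0.0957

d' = -0.096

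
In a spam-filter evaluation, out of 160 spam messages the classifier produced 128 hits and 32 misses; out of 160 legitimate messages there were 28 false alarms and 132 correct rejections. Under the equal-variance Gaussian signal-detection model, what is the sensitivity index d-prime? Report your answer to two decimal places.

d-prime = 1.78

H = 128/160 = 0.8000
FA = 28/160 = 0.1750
z(0.8000) = 0.8416, z(0.1750) = -0.9346
d' = z(H) − z(FA) = 0.8416 − (-0.9346) = 1.7762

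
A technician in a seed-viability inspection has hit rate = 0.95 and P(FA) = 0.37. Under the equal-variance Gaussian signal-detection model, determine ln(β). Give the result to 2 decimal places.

ln β = -1.30

z(H) = 1.645
z(FA) = -0.332
ln β = −½·[z(H)² − z(FA)²] = −0.5 × (2.706 − 0.110) = -1.298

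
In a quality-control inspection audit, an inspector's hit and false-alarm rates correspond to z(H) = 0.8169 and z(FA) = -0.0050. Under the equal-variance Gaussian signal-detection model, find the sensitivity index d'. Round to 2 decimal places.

d' = z(H) − z(FA) = 0.8169 − (-0.0050) = 0.8219

d' = 0.82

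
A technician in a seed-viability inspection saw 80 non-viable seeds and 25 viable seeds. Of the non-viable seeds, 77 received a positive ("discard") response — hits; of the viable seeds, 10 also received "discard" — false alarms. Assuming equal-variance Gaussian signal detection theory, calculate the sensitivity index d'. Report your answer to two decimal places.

H = 77/80 = 0.9625
FA = 10/25 = 0.4000
z(H) = z(0.9625) = 1.7805
z(FA) = z(0.4000) = -0.2533
d' = z(H) − z(FA) = 1.7805 − (-0.2533) = 2.0338

d' = 2.03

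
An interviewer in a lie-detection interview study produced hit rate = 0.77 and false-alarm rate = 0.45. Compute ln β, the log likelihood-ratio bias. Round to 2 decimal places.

Φ⁻¹(H) = 0.739
Φ⁻¹(FA) = -0.126
ln β = −½·[z(H)² − z(FA)²] = −0.5 × (0.546 − 0.016) = -0.265

ln β = -0.27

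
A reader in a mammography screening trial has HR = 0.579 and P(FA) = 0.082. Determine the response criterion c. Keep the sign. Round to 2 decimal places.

z(H) = 0.1993
z(FA) = -1.3917
c = −½·[z(H) + z(FA)] = −0.5 × (0.1993 + (-1.3917)) = 0.5962
c > 0: the reader has a conservative response bias.

c = 0.60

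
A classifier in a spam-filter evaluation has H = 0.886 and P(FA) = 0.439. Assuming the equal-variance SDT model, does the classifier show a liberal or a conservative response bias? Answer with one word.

z(H) = 1.206, z(FA) = -0.154
c = −½·(z(H) + z(FA)) = -0.526
c < 0 → liberal criterion (biased toward responding “yes”).

liberal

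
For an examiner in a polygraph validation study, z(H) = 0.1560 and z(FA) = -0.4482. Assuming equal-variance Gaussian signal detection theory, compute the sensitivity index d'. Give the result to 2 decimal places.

d' = z(H) − z(FA) = 0.1560 − (-0.4482) = 0.6042

d' = 0.60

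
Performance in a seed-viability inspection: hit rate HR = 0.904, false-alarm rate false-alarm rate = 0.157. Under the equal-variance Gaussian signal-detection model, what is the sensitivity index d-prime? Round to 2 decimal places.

d-prime = 2.31

Φ⁻¹(0.904) = 1.3047, Φ⁻¹(0.157) = -1.0069
d' = z(H) − z(FA) = 1.3047 − (-1.0069) = 2.3116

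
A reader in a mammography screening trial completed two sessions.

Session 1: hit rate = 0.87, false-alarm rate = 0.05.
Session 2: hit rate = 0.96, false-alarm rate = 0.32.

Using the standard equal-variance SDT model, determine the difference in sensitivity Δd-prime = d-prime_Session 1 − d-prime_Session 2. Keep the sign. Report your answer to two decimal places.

Session 1: z(0.87) = 1.126, z(0.05) = -1.645, d' = 2.771
Session 2: z(0.96) = 1.751, z(0.32) = -0.468, d' = 2.219
Δd' = d'_Session 1 − d'_Session 2 = 2.771 − 2.219 = 0.552
Session 1 has the higher sensitivity.

Δd-prime = 0.55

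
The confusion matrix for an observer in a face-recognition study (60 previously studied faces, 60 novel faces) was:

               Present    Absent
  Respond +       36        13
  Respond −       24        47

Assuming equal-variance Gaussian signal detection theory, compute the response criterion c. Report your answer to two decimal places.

H = 36/60 = 0.6000
FA = 13/60 = 0.2167
Φ⁻¹(H) = Φ⁻¹(0.6000) = 0.253
Φ⁻¹(FA) = Φ⁻¹(0.2167) = -0.783
c = −½·[z(H) + z(FA)] = −0.5 × (0.253 + (-0.783)) = 0.265

c = 0.27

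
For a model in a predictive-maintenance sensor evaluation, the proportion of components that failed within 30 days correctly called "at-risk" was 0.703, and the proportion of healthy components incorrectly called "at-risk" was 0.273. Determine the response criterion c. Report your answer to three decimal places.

z(H) = z(0.703) = 0.5330
z(FA) = z(0.273) = -0.6038
c = −½·[z(H) + z(FA)] = −0.5 × (0.5330 + (-0.6038)) = 0.0354
c > 0: the model has a conservative response bias.

c = 0.035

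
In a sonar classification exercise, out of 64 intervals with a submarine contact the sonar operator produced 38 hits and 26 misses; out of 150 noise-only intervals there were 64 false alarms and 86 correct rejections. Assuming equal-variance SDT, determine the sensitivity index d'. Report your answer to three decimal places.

H = 38/64 = 0.5938
FA = 64/150 = 0.4267
z(H) = 0.2373
z(FA) = -0.1848
d' = z(H) − z(FA) = 0.2373 − (-0.1848) = 0.4221

d' = 0.422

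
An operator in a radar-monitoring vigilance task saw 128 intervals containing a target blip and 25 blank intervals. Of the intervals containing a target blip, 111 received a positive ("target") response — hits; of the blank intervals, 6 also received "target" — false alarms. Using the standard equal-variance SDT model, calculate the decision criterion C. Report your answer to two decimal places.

H = 111/128 = 0.8672
FA = 6/25 = 0.2400
Φ⁻¹(H) = Φ⁻¹(0.8672) = 1.1133
Φ⁻¹(FA) = Φ⁻¹(0.2400) = -0.7063
c = −½·[z(H) + z(FA)] = −0.5 × (1.1133 + (-0.7063)) = -0.2035

C = -0.20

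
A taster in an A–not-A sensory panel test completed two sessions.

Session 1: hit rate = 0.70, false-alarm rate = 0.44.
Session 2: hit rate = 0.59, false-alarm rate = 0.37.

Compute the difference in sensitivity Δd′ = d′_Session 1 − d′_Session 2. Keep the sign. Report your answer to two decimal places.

Δd′ = 0.12

Session 1: z(0.70) = 0.524, z(0.44) = -0.151, d' = 0.675
Session 2: z(0.59) = 0.228, z(0.37) = -0.332, d' = 0.560
Δd' = d'_Session 1 − d'_Session 2 = 0.675 − 0.560 = 0.115
Session 1 has the higher sensitivity.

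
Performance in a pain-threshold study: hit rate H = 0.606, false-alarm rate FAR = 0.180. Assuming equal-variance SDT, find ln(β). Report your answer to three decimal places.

ln β = 0.383

z(H) = 0.2689
z(FA) = -0.9154
ln β = −½·[z(H)² − z(FA)²] = −0.5 × (0.0723 − 0.8380) = 0.38285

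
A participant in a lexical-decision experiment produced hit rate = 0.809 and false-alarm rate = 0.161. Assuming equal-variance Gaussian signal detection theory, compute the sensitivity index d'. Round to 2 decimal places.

z(H) = z(0.809) = 0.874
z(FA) = z(0.161) = -0.990
d' = z(H) − z(FA) = 0.874 − (-0.990) = 1.864

d' = 1.86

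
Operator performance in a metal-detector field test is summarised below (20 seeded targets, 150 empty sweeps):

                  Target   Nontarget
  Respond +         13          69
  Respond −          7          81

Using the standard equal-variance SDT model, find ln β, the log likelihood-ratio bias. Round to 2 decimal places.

H = 13/20 = 0.6500
FA = 69/150 = 0.4600
z(H) = 0.385
z(FA) = -0.100
ln β = −½·[z(H)² − z(FA)²] = −0.5 × (0.148 − 0.010) = -0.069

ln β = -0.07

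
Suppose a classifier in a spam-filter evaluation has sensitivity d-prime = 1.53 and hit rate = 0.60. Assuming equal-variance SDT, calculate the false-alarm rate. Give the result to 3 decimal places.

false-alarm rate = 0.101

z(hit rate) = z(0.60) = 0.2533
z(FA) = z(H) − d' = 0.2533 − 1.53 = -1.2767
false-alarm rate = Φ(-1.2767) = 0.1009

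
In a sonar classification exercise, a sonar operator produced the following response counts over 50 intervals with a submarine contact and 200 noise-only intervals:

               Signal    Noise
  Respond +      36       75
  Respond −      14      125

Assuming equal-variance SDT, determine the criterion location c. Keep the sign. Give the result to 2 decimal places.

H = 36/50 = 0.7200
FA = 75/200 = 0.3750
Φ⁻¹(H) = Φ⁻¹(0.7200) = 0.5828
Φ⁻¹(FA) = Φ⁻¹(0.3750) = -0.3186
c = −½·[z(H) + z(FA)] = −0.5 × (0.5828 + (-0.3186)) = -0.1321
c < 0: the sonar operator has a liberal response bias.

c = -0.13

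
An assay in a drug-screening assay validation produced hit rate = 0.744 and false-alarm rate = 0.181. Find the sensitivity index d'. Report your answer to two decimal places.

Φ⁻¹(H) = Φ⁻¹(0.744) = 0.656
Φ⁻¹(FA) = Φ⁻¹(0.181) = -0.912
d' = z(H) − z(FA) = 0.656 − (-0.912) = 1.568

d' = 1.57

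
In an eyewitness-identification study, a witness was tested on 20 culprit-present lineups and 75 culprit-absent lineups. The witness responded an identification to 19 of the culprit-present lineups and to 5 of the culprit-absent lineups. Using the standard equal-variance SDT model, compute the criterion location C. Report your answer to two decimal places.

H = 19/20 = 0.9500
FA = 5/75 = 0.0667
z(H) = z(0.9500) = 1.6449
z(FA) = z(0.0667) = -1.5008
c = −½·[z(H) + z(FA)] = −0.5 × (1.6449 + (-1.5008)) = -0.07205
c < 0: the witness has a liberal response bias.

C = -0.07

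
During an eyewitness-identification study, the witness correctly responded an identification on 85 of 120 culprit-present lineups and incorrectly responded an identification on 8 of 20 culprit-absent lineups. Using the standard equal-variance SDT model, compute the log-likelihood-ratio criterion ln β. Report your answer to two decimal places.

H = 85/120 = 0.7083
FA = 8/20 = 0.4000
Φ⁻¹(0.7083) = 0.548, Φ⁻¹(0.4000) = -0.253
ln β = −½·[z(H)² − z(FA)²] = −0.5 × (0.300 − 0.064) = -0.118

ln β = -0.12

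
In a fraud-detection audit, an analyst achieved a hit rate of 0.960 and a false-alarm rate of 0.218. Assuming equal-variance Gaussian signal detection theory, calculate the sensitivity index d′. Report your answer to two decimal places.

d′ = 2.53

z(H) = z(0.960) = 1.7507
z(FA) = z(0.218) = -0.7790
d' = z(H) − z(FA) = 1.7507 − (-0.7790) = 2.5297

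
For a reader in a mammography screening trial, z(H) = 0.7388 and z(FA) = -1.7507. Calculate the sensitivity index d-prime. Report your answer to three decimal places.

d-prime = 2.490

d' = z(H) − z(FA) = 0.7388 − (-1.7507) = 2.4895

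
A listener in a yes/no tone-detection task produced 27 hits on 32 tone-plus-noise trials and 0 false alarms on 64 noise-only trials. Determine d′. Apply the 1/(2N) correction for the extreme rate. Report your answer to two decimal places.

The false-alarm rate is 0/64 = 0, so apply the 1/(2N) correction: FA → 1/(2·64) = 0.00781.
z(H) = z(0.84375) = 1.010
z(FA) = z(0.00781) = -2.418
d' = 1.010 − (-2.418) = 3.428

d′ = 3.43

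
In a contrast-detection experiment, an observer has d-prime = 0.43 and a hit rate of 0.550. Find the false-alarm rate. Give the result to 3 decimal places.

false-alarm rate = 0.380

z(hit rate) = z(0.550) = 0.1257
z(FA) = z(H) − d' = 0.1257 − 0.43 = -0.3043
false-alarm rate = Φ(-0.3043) = 0.3804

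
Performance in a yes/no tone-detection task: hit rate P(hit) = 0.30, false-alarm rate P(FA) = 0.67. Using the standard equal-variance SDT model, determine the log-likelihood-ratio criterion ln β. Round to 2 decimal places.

z(H) = z(0.30) = -0.524
z(FA) = z(0.67) = 0.440
ln β = −½·[z(H)² − z(FA)²] = −0.5 × (0.275 − 0.194) = -0.0405

ln β = -0.04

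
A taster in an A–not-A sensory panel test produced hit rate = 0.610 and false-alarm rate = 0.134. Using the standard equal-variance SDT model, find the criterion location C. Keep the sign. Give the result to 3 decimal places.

Φ⁻¹(H) = Φ⁻¹(0.610) = 0.2793
Φ⁻¹(FA) = Φ⁻¹(0.134) = -1.1077
c = −½·[z(H) + z(FA)] = −0.5 × (0.2793 + (-1.1077)) = 0.4142

C = 0.414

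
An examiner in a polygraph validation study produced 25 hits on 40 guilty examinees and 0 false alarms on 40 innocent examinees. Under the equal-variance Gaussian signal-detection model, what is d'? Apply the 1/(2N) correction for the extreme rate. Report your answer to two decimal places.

d' = 2.56

The false-alarm rate is 0/40 = 0, so apply the 1/(2N) correction: FA → 1/(2·40) = 0.01250.
z(H) = z(0.62500) = 0.319
z(FA) = z(0.01250) = -2.241
d' = 0.319 − (-2.241) = 2.560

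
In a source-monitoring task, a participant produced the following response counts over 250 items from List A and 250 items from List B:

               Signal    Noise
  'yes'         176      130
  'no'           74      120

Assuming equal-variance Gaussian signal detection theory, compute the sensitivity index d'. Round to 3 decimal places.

d' = 0.486

H = 176/250 = 0.7040
FA = 130/250 = 0.5200
Φ⁻¹(H) = Φ⁻¹(0.7040) = 0.5359
Φ⁻¹(FA) = Φ⁻¹(0.5200) = 0.0502
d' = z(H) − z(FA) = 0.5359 − 0.0502 = 0.4857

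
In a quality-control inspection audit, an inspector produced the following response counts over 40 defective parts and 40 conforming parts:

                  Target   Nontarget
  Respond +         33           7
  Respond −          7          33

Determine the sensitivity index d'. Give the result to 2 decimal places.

d' = 1.87

H = 33/40 = 0.8250
FA = 7/40 = 0.1750
z(0.8250) = 0.935, z(0.1750) = -0.935
d' = z(H) − z(FA) = 0.935 − (-0.935) = 1.870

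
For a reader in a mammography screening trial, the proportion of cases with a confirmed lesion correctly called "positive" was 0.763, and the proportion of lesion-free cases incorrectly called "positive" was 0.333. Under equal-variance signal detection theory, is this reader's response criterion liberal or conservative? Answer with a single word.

liberal

z(H) = 0.716, z(FA) = -0.432
c = −½·(z(H) + z(FA)) = -0.142
c < 0 → liberal criterion (biased toward responding “yes”).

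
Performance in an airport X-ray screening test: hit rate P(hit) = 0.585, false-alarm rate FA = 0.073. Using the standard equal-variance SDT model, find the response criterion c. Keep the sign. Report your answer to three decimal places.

c = 0.620

z(0.585) = 0.2147, z(0.073) = -1.4538
c = −½·[z(H) + z(FA)] = −0.5 × (0.2147 + (-1.4538)) = 0.61955
c > 0: the screener has a conservative response bias.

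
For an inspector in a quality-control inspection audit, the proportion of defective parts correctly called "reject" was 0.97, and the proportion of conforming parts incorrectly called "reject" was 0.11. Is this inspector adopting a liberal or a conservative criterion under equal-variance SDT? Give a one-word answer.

z(H) = 1.881, z(FA) = -1.227
c = −½·(z(H) + z(FA)) = -0.327
c < 0 → liberal criterion (biased toward responding “yes”).

liberal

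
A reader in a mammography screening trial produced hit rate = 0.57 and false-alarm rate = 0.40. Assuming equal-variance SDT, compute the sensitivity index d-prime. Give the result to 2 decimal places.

z(0.57) = 0.176, z(0.40) = -0.253
d' = z(H) − z(FA) = 0.176 − (-0.253) = 0.429

d-prime = 0.43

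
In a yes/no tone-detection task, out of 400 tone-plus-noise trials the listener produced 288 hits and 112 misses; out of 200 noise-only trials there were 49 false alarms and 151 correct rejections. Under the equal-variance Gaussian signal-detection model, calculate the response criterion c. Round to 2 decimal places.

H = 288/400 = 0.7200
FA = 49/200 = 0.2450
z(H) = 0.583
z(FA) = -0.690
c = −½·[z(H) + z(FA)] = −0.5 × (0.583 + (-0.690)) = 0.0535
c > 0: the listener has a conservative response bias.

c = 0.05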